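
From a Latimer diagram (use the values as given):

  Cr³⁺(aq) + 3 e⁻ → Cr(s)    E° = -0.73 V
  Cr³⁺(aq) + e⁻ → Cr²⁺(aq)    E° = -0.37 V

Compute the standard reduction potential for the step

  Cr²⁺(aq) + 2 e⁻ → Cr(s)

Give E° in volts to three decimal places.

Sequential free energies add, so n₃E°₃ = n₁E°₁ + n₂E°₂.
With n₃ = 3, and the known step contributing 1×(-0.37) V, the unknown satisfies 2·E° = 3×(-0.73) − 1×(-0.37) = -1.820.
E° = -1.820 / 2 = -0.910 V.

-0.910 V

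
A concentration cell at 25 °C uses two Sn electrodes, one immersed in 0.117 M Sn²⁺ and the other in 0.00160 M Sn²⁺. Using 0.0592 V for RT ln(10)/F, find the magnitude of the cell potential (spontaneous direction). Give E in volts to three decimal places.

+0.055 V

For a concentration cell E°cell = 0. The 0.117 M side is the cathode (reduction is favoured where [Sn²⁺] is higher).
With n = 2, E = −(0.0592/2) log([Sn²⁺]ₐₙ/[Sn²⁺]꜀ₐₜ) = −(0.0592/2) log(0.0016/0.117) = −(0.0592/2)(-1.864) = +0.055 V.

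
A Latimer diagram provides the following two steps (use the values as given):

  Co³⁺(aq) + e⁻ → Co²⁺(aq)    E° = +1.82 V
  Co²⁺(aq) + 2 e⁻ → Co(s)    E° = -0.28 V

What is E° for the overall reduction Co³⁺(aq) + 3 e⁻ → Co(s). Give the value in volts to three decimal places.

Standard free energies of sequential steps add: ΔG°₃ = ΔG°₁ + ΔG°₂, so n₃E°₃ = n₁E°₁ + n₂E°₂.
E°₃ = (1×+1.82 + 2×-0.28) / 3 = (+1.260) / 3 = +0.420 V.
E° values themselves are not directly additive — weighting by electron count is essential.

+0.420 V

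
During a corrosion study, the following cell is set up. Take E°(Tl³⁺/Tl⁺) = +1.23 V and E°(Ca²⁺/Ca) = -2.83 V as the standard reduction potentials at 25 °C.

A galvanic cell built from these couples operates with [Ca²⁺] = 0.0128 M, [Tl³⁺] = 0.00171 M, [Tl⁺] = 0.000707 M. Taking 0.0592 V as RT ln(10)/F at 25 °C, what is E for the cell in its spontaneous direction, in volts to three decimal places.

Tl³⁺/Tl⁺ is the cathode (higher E°), Ca²⁺/Ca the anode: E°cell = +1.23 − (-2.83) = +4.06 V, n = 2.
Overall: Tl³⁺(aq) + Ca(s) → Tl⁺(aq) + Ca²⁺(aq)
Q = [Tl⁺]·[Ca²⁺] / ([Tl³⁺]); log Q = -2.276.
E = E° − (0.0592/n) log Q = +4.06 − (0.0592/2)(-2.276) = +4.127 V.

+4.127 V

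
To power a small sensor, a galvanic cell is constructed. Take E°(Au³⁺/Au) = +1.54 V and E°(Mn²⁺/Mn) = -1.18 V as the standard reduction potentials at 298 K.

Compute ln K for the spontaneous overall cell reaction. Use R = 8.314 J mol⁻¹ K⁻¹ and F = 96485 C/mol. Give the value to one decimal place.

635.6

Cathode: Au³⁺/Au; anode: Mn²⁺/Mn. E°cell = (+1.54) − (-1.18) = +2.72 V, with n = 6.
ΔG° = −nFE° = −RT ln K, so ln K = nFE°/(RT) = (6)(96485)(+2.72) / ((8.314)(298)) = 635.556.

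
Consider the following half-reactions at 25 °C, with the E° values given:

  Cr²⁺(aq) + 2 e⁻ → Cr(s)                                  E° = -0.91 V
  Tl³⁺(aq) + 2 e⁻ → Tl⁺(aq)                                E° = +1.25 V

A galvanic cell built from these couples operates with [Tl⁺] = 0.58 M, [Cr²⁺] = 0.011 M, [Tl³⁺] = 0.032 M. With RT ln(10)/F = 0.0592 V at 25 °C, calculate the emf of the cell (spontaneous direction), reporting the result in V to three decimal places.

+2.181 V

Tl³⁺/Tl⁺ is the cathode (higher E°), Cr²⁺/Cr the anode: E°cell = +1.25 − (-0.91) = +2.16 V, n = 2.
Overall: Tl³⁺(aq) + Cr(s) → Tl⁺(aq) + Cr²⁺(aq)
Q = [Tl⁺]·[Cr²⁺] / ([Tl³⁺]); log Q = -0.700.
E = E° − (0.0592/n) log Q = +2.16 − (0.0592/2)(-0.700) = +2.181 V.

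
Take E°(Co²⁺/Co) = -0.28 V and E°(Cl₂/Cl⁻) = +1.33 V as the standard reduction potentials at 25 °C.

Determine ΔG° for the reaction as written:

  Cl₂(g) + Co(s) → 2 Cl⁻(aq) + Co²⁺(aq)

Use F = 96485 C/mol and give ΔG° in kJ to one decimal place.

As written, Cl₂/Cl⁻ is reduced (cathode) and Co²⁺/Co is oxidised (anode), so E°cell = (+1.33) − (-0.28) = +1.61 V.
Balancing electrons gives n = 2.
ΔG° = −nFE° = −(2)(96485)(+1.61) = -310,682 J = -310.7 kJ.

-310.7 kJ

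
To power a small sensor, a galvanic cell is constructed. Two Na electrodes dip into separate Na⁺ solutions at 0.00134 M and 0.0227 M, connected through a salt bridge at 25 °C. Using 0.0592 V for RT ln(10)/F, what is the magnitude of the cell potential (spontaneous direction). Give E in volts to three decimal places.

+0.073 V

For a concentration cell E°cell = 0. The 0.0227 M side is the cathode (reduction is favoured where [Na⁺] is higher).
With n = 1, E = −(0.0592/1) log([Na⁺]ₐₙ/[Na⁺]꜀ₐₜ) = −(0.0592/1) log(0.00134/0.0227) = −(0.0592/1)(-1.229) = +0.073 V.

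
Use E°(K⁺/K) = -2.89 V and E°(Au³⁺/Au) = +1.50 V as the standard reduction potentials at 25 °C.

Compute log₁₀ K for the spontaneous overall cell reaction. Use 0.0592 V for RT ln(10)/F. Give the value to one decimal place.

Cathode: Au³⁺/Au; anode: K⁺/K. E°cell = +4.39 V, n = 3.
log K = nE°cell / 0.0592 = (3)(+4.39) / 0.0592 = 222.5.

222.5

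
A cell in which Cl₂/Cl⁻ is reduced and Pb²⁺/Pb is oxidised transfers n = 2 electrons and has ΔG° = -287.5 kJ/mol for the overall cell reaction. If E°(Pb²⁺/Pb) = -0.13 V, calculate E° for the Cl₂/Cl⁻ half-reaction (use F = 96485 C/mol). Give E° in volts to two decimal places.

+1.36 V

E°cell = −ΔG°/(nF) = −(-287.5×10³)/((2)(96485)) = +1.490 V.
Since Cl₂/Cl⁻ is the cathode and Pb²⁺/Pb the anode, E°cell = E°(Cl₂/Cl⁻) − E°(Pb²⁺/Pb).
So E°(Cl₂/Cl⁻) = E°cell + E°(Pb²⁺/Pb) = +1.490 + (-0.13) = +1.36 V.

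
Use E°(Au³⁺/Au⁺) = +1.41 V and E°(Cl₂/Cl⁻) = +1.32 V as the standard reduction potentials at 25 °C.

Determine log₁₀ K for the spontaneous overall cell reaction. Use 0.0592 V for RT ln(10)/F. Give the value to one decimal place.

Cathode: Au³⁺/Au⁺; anode: Cl₂/Cl⁻. E°cell = +0.09 V, n = 2.
log K = nE°cell / 0.0592 = (2)(+0.09) / 0.0592 = 3.0.

3.0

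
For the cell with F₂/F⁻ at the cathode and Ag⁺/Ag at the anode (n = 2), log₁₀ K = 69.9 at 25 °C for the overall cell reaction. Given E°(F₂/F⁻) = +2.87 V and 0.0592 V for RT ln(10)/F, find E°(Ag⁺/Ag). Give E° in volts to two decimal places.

E°cell = (0.0592/n)·log K = (0.0592/2)(69.9) = +2.069 V.
Since F₂/F⁻ is the cathode and Ag⁺/Ag the anode, E°cell = E°(F₂/F⁻) − E°(Ag⁺/Ag).
So E°(Ag⁺/Ag) = E°(F₂/F⁻) − E°cell = (+2.87) − (+2.069) = +0.80 V.

+0.80 V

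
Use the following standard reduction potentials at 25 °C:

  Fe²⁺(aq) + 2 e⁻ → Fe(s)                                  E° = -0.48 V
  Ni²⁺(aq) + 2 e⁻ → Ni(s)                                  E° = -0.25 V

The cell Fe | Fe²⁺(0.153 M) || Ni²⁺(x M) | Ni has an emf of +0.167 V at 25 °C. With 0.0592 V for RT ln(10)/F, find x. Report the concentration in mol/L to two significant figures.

Ni²⁺/Ni is the cathode, Fe²⁺/Fe the anode: E°cell = +0.23 V, n = 2.
Overall reaction: Ni²⁺(aq) + Fe(s) → Ni(s) + Fe²⁺(aq); Q = [Fe²⁺]^1/[Ni²⁺]^1.
From E = E° − (0.0592/n) log Q: log Q = (E° − E)·n/0.0592 = (+0.23 − (+0.167))·2/0.0592 = 2.1284.
So 1·log[Ni²⁺] = 1·log(0.153) − log Q = -0.8153 − (2.1284) = -2.9437; [Ni²⁺] = 10^(-2.9437) ≈ 0.0011 M.

0.0011 M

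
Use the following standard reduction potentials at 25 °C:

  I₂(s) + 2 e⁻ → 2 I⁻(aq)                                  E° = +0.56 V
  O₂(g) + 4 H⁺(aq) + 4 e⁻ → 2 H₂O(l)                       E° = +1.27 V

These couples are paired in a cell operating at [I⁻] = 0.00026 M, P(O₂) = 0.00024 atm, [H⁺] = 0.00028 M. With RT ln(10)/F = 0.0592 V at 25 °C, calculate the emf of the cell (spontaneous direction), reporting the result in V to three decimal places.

+0.234 V

O₂/H₂O is the cathode (higher E°), I₂/I⁻ the anode: E°cell = +1.27 − (+0.56) = +0.71 V, n = 4.
Overall: O₂(g) + 4 H⁺(aq) + 4 I⁻(aq) → 2 H₂O(l) + 2 I₂(s)
Q = 1 / (P(O₂)·[H⁺]^4·[I⁻]^4); log Q = 32.171.
E = E° − (0.0592/n) log Q = +0.71 − (0.0592/4)(32.171) = +0.234 V.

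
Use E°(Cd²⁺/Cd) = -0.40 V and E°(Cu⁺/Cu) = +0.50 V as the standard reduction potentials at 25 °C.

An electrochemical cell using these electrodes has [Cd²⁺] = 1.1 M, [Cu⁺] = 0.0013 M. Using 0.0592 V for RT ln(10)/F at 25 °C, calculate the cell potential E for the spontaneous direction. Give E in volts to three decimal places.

+0.728 V

Cu⁺/Cu is the cathode (higher E°), Cd²⁺/Cd the anode: E°cell = +0.50 − (-0.40) = +0.90 V, n = 2.
Overall: 2 Cu⁺(aq) + Cd(s) → 2 Cu(s) + Cd²⁺(aq)
Q = [Cd²⁺] / ([Cu⁺]^2); log Q = 5.814.
E = E° − (0.0592/n) log Q = +0.90 − (0.0592/2)(5.814) = +0.728 V.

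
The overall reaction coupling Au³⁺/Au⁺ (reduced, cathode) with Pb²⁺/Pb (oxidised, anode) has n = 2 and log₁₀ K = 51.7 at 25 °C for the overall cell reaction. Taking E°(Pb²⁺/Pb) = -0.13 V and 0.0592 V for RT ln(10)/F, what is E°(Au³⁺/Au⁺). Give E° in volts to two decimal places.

+1.40 V

E°cell = (0.0592/n)·log K = (0.0592/2)(51.7) = +1.530 V.
Since Au³⁺/Au⁺ is the cathode and Pb²⁺/Pb the anode, E°cell = E°(Au³⁺/Au⁺) − E°(Pb²⁺/Pb).
So E°(Au³⁺/Au⁺) = E°cell + E°(Pb²⁺/Pb) = +1.530 + (-0.13) = +1.40 V.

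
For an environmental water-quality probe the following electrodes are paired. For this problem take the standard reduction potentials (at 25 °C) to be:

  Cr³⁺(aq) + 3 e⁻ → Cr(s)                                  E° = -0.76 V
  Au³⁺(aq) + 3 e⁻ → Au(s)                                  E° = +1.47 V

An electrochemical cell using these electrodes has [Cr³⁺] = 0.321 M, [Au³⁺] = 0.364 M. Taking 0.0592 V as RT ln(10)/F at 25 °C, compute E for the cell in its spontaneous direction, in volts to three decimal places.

+2.231 V

Au³⁺/Au is the cathode (higher E°), Cr³⁺/Cr the anode: E°cell = +1.47 − (-0.76) = +2.23 V, n = 3.
Overall: Au³⁺(aq) + Cr(s) → Au(s) + Cr³⁺(aq)
Q = [Cr³⁺] / ([Au³⁺]); log Q = -0.055.
E = E° − (0.0592/n) log Q = +2.23 − (0.0592/3)(-0.055) = +2.231 V.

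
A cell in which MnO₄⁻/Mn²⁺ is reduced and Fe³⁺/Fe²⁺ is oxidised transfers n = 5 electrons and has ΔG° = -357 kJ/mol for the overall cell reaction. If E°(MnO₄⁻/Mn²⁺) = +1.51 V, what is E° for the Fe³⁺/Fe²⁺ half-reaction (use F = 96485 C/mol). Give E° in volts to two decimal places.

E°cell = −ΔG°/(nF) = −(-357×10³)/((5)(96485)) = +0.740 V.
Since MnO₄⁻/Mn²⁺ is the cathode and Fe³⁺/Fe²⁺ the anode, E°cell = E°(MnO₄⁻/Mn²⁺) − E°(Fe³⁺/Fe²⁺).
So E°(Fe³⁺/Fe²⁺) = E°(MnO₄⁻/Mn²⁺) − E°cell = (+1.51) − (+0.740) = +0.77 V.

+0.77 V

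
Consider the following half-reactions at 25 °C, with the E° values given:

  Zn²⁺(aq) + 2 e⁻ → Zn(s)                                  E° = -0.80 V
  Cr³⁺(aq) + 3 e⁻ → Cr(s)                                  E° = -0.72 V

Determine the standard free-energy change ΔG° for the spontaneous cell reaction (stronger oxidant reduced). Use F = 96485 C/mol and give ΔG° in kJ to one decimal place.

-46.3 kJ

Cr³⁺/Cr (E° = -0.72 V) is the cathode; Zn²⁺/Zn (E° = -0.80 V) is the anode, so E°cell = +0.08 V.
Balancing electrons gives n = 6 (lcm of 3 and 2).
ΔG° = −nFE° = −(6)(96485)(+0.08) = -46,313 J = -46.3 kJ.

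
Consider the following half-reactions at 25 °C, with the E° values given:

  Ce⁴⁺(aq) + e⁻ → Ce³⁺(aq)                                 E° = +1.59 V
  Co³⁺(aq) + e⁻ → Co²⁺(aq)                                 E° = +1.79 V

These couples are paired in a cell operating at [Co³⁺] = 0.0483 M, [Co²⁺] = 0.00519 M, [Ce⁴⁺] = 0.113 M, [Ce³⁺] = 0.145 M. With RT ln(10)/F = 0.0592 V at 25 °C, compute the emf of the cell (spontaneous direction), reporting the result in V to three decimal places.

Co³⁺/Co²⁺ is the cathode (higher E°), Ce⁴⁺/Ce³⁺ the anode: E°cell = +1.79 − (+1.59) = +0.20 V, n = 1.
Overall: Co³⁺(aq) + Ce³⁺(aq) → Co²⁺(aq) + Ce⁴⁺(aq)
Q = [Co²⁺]·[Ce⁴⁺] / ([Co³⁺]·[Ce³⁺]); log Q = -1.077.
E = E° − (0.0592/n) log Q = +0.20 − (0.0592/1)(-1.077) = +0.264 V.

+0.264 V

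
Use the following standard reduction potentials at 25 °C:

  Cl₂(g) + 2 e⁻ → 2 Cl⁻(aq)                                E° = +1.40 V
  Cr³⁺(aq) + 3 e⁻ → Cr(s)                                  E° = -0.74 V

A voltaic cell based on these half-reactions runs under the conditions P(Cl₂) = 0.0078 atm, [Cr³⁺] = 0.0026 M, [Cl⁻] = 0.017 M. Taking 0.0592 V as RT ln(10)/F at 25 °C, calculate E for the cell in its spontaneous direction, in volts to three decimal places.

Cl₂/Cl⁻ is the cathode (higher E°), Cr³⁺/Cr the anode: E°cell = +1.40 − (-0.74) = +2.14 V, n = 6.
Overall: 3 Cl₂(g) + 2 Cr(s) → 6 Cl⁻(aq) + 2 Cr³⁺(aq)
Q = [Cl⁻]^6·[Cr³⁺]^2 / (P(Cl₂)^3); log Q = -9.464.
E = E° − (0.0592/n) log Q = +2.14 − (0.0592/6)(-9.464) = +2.233 V.

+2.233 V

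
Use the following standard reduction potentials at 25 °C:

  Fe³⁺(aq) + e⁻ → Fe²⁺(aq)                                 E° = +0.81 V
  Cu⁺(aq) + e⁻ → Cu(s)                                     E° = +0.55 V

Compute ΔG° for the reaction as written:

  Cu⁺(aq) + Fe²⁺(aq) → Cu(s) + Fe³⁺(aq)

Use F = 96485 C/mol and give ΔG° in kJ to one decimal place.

+25.1 kJ

As written, Cu⁺/Cu is reduced (cathode) and Fe³⁺/Fe²⁺ is oxidised (anode), so E°cell = (+0.55) − (+0.81) = -0.26 V.
Balancing electrons gives n = 1.
ΔG° = −nFE° = −(1)(96485)(-0.26) = 25,086 J = +25.1 kJ.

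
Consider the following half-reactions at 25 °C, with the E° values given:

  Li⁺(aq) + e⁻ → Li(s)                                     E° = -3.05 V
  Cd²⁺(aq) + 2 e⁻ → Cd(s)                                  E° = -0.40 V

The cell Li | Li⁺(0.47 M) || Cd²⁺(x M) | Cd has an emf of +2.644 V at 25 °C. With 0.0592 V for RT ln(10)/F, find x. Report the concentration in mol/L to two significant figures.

Cd²⁺/Cd is the cathode, Li⁺/Li the anode: E°cell = +2.65 V, n = 2.
Overall reaction: Cd²⁺(aq) + 2 Li(s) → Cd(s) + 2 Li⁺(aq); Q = [Li⁺]^2/[Cd²⁺]^1.
From E = E° − (0.0592/n) log Q: log Q = (E° − E)·n/0.0592 = (+2.65 − (+2.644))·2/0.0592 = 0.2027.
So 1·log[Cd²⁺] = 2·log(0.47) − log Q = -0.6558 − (0.2027) = -0.8585; [Cd²⁺] = 10^(-0.8585) ≈ 0.14 M.

0.14 M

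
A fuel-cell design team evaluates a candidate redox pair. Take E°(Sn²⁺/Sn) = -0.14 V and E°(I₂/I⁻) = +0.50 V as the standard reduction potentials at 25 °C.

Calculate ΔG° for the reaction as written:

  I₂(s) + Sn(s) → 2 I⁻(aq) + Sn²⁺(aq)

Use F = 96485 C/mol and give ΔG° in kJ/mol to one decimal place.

As written, I₂/I⁻ is reduced (cathode) and Sn²⁺/Sn is oxidised (anode), so E°cell = (+0.50) − (-0.14) = +0.64 V.
Balancing electrons gives n = 2.
ΔG° = −nFE° = −(2)(96485)(+0.64) = -123,501 J = -123.5 kJ/mol.

-123.5 kJ/mol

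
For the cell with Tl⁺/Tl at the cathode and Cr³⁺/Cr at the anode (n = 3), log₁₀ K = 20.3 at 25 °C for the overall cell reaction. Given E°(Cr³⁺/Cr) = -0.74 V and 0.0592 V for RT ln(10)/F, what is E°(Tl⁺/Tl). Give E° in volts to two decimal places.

-0.34 V

E°cell = (0.0592/n)·log K = (0.0592/3)(20.3) = +0.401 V.
Since Tl⁺/Tl is the cathode and Cr³⁺/Cr the anode, E°cell = E°(Tl⁺/Tl) − E°(Cr³⁺/Cr).
So E°(Tl⁺/Tl) = E°cell + E°(Cr³⁺/Cr) = +0.401 + (-0.74) = -0.34 V.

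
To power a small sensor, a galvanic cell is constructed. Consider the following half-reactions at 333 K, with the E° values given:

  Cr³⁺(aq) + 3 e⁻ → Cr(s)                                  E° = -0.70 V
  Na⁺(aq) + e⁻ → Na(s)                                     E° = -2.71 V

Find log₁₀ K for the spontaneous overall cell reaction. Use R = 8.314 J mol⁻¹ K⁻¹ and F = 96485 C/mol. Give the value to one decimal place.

91.3

Cathode: Cr³⁺/Cr; anode: Na⁺/Na. E°cell = (-0.70) − (-2.71) = +2.01 V, with n = 3.
ΔG° = −nFE° = −RT ln K, so ln K = nFE°/(RT) = (3)(96485)(+2.01) / ((8.314)(333)) = 210.147.
log₁₀ K = 210.147 / ln 10 = 91.3.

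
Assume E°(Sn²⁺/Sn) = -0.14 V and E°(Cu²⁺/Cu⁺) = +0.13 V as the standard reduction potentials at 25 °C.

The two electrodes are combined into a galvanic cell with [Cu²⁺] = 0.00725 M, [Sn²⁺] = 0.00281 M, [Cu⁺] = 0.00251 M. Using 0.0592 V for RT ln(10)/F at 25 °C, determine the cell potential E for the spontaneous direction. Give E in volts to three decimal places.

Cu²⁺/Cu⁺ is the cathode (higher E°), Sn²⁺/Sn the anode: E°cell = +0.13 − (-0.14) = +0.27 V, n = 2.
Overall: 2 Cu²⁺(aq) + Sn(s) → 2 Cu⁺(aq) + Sn²⁺(aq)
Q = [Cu⁺]^2·[Sn²⁺] / ([Cu²⁺]^2); log Q = -3.473.
E = E° − (0.0592/n) log Q = +0.27 − (0.0592/2)(-3.473) = +0.373 V.

+0.373 V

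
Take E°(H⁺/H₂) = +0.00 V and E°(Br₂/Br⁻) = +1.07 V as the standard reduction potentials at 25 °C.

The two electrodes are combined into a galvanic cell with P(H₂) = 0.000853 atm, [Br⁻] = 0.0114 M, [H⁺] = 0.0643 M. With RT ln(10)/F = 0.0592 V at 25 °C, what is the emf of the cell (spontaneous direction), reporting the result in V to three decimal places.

+1.165 V

Br₂/Br⁻ is the cathode (higher E°), H⁺/H₂ the anode: E°cell = +1.07 − (+0.00) = +1.07 V, n = 2.
Overall: Br₂(l) + H₂(g) → 2 Br⁻(aq) + 2 H⁺(aq)
Q = [Br⁻]^2·[H⁺]^2 / (P(H₂)); log Q = -3.201.
E = E° − (0.0592/n) log Q = +1.07 − (0.0592/2)(-3.201) = +1.165 V.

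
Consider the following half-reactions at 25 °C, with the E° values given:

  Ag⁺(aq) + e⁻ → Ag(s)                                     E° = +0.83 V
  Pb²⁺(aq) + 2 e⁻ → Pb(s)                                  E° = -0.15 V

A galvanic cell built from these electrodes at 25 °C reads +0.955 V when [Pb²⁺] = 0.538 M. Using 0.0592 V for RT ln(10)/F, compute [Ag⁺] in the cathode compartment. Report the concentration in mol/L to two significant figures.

Ag⁺/Ag is the cathode, Pb²⁺/Pb the anode: E°cell = +0.98 V, n = 2.
Overall reaction: 2 Ag⁺(aq) + Pb(s) → 2 Ag(s) + Pb²⁺(aq); Q = [Pb²⁺]^1/[Ag⁺]^2.
From E = E° − (0.0592/n) log Q: log Q = (E° − E)·n/0.0592 = (+0.98 − (+0.955))·2/0.0592 = 0.8446.
So 2·log[Ag⁺] = 1·log(0.538) − log Q = -0.2692 − (0.8446) = -1.1138; log[Ag⁺] = -1.1138 / 2 = -0.5569; [Ag⁺] = 10^(-0.5569) ≈ 0.28 M.

0.28 M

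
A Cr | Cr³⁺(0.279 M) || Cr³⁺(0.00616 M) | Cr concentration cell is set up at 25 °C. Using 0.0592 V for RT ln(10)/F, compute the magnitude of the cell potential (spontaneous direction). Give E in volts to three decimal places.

For a concentration cell E°cell = 0. The 0.279 M side is the cathode (reduction is favoured where [Cr³⁺] is higher).
With n = 3, E = −(0.0592/3) log([Cr³⁺]ₐₙ/[Cr³⁺]꜀ₐₜ) = −(0.0592/3) log(0.00616/0.279) = −(0.0592/3)(-1.656) = +0.033 V.

+0.033 V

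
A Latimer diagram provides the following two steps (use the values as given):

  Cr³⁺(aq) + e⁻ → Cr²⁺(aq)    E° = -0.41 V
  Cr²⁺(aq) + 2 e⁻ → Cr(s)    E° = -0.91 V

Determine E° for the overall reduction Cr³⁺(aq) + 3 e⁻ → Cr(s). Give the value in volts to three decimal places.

-0.743 V

Standard free energies of sequential steps add: ΔG°₃ = ΔG°₁ + ΔG°₂, so n₃E°₃ = n₁E°₁ + n₂E°₂.
E°₃ = (1×-0.41 + 2×-0.91) / 3 = (-2.230) / 3 = -0.743 V.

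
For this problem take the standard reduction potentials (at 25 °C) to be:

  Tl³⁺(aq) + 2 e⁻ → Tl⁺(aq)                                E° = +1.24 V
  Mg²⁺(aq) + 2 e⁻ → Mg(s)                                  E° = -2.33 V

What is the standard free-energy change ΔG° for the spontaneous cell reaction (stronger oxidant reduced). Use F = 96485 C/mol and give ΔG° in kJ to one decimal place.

-688.9 kJ

Tl³⁺/Tl⁺ (E° = +1.24 V) is the cathode; Mg²⁺/Mg (E° = -2.33 V) is the anode, so E°cell = +3.57 V.
Balancing electrons gives n = 2 (lcm of 2 and 2).
ΔG° = −nFE° = −(2)(96485)(+3.57) = -688,903 J = -688.9 kJ.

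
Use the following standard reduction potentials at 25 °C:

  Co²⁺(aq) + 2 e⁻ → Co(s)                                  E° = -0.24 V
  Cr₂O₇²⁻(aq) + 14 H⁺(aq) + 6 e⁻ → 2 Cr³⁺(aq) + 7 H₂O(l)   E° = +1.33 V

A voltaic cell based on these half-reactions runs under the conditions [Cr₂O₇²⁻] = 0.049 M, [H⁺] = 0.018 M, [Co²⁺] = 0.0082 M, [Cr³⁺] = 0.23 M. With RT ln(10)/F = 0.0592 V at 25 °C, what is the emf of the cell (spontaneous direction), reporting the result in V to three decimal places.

+1.390 V

Cr₂O₇²⁻/Cr³⁺ is the cathode (higher E°), Co²⁺/Co the anode: E°cell = +1.33 − (-0.24) = +1.57 V, n = 6.
Overall: Cr₂O₇²⁻(aq) + 14 H⁺(aq) + 3 Co(s) → 2 Cr³⁺(aq) + 7 H₂O(l) + 3 Co²⁺(aq)
Q = [Cr³⁺]^2·[Co²⁺]^3 / ([Cr₂O₇²⁻]·[H⁺]^14); log Q = 18.201.
E = E° − (0.0592/n) log Q = +1.57 − (0.0592/6)(18.201) = +1.390 V.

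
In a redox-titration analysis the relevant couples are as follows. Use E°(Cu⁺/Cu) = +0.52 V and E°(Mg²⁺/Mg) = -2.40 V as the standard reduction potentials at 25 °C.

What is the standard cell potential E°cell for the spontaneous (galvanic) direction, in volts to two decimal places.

The Cu⁺/Cu couple has the higher reduction potential, so it is the cathode; Mg²⁺/Mg is oxidised at the anode.
E°cell = E°(cathode) − E°(anode) = (+0.52) − (-2.40) = +2.92 V.

+2.92 V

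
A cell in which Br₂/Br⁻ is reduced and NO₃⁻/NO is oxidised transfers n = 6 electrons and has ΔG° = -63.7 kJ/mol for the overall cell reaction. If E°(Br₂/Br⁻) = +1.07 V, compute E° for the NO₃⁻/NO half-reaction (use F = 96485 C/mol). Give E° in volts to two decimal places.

+0.96 V

E°cell = −ΔG°/(nF) = −(-63.7×10³)/((6)(96485)) = +0.110 V.
Since Br₂/Br⁻ is the cathode and NO₃⁻/NO the anode, E°cell = E°(Br₂/Br⁻) − E°(NO₃⁻/NO).
So E°(NO₃⁻/NO) = E°(Br₂/Br⁻) − E°cell = (+1.07) − (+0.110) = +0.96 V.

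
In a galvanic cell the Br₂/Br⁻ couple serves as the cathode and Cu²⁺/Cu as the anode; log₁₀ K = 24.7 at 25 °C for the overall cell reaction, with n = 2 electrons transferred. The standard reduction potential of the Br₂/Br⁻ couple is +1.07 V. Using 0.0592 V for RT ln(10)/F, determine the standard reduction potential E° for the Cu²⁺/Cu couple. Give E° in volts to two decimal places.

E°cell = (0.0592/n)·log K = (0.0592/2)(24.7) = +0.731 V.
Since Br₂/Br⁻ is the cathode and Cu²⁺/Cu the anode, E°cell = E°(Br₂/Br⁻) − E°(Cu²⁺/Cu).
So E°(Cu²⁺/Cu) = E°(Br₂/Br⁻) − E°cell = (+1.07) − (+0.731) = +0.34 V.

+0.34 V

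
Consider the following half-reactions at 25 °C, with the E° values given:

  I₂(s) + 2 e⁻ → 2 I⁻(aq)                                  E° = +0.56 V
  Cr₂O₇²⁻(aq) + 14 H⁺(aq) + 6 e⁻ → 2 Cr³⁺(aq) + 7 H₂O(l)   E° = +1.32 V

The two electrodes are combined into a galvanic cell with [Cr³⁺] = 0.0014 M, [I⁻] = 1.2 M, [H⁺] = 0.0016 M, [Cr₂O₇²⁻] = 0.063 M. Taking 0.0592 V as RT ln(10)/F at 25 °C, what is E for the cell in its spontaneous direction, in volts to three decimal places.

Cr₂O₇²⁻/Cr³⁺ is the cathode (higher E°), I₂/I⁻ the anode: E°cell = +1.32 − (+0.56) = +0.76 V, n = 6.
Overall: Cr₂O₇²⁻(aq) + 14 H⁺(aq) + 6 I⁻(aq) → 2 Cr³⁺(aq) + 7 H₂O(l) + 3 I₂(s)
Q = [Cr³⁺]^2 / ([Cr₂O₇²⁻]·[H⁺]^14·[I⁻]^6); log Q = 34.160.
E = E° − (0.0592/n) log Q = +0.76 − (0.0592/6)(34.160) = +0.423 V.

+0.423 V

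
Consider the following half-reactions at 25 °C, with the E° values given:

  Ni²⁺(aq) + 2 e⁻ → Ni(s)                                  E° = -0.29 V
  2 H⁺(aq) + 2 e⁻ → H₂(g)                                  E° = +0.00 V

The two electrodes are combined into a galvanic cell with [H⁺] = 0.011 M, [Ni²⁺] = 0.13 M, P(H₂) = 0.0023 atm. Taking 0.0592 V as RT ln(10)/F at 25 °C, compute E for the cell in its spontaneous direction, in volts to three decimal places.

+0.278 V

H⁺/H₂ is the cathode (higher E°), Ni²⁺/Ni the anode: E°cell = +0.00 − (-0.29) = +0.29 V, n = 2.
Overall: 2 H⁺(aq) + Ni(s) → H₂(g) + Ni²⁺(aq)
Q = P(H₂)·[Ni²⁺] / ([H⁺]^2); log Q = 0.393.
E = E° − (0.0592/n) log Q = +0.29 − (0.0592/2)(0.393) = +0.278 V.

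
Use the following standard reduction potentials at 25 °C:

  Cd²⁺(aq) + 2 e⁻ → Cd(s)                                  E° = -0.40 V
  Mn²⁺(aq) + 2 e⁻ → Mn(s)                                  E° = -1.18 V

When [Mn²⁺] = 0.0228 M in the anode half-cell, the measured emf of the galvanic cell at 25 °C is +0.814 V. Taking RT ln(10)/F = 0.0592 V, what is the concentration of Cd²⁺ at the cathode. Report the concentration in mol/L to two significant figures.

Cd²⁺/Cd is the cathode, Mn²⁺/Mn the anode: E°cell = +0.78 V, n = 2.
Overall reaction: Cd²⁺(aq) + Mn(s) → Cd(s) + Mn²⁺(aq); Q = [Mn²⁺]^1/[Cd²⁺]^1.
From E = E° − (0.0592/n) log Q: log Q = (E° − E)·n/0.0592 = (+0.78 − (+0.814))·2/0.0592 = -1.1486.
So 1·log[Cd²⁺] = 1·log(0.0228) − log Q = -1.6421 − (-1.1486) = -0.4935; [Cd²⁺] = 10^(-0.4935) ≈ 0.32 M.

0.32 M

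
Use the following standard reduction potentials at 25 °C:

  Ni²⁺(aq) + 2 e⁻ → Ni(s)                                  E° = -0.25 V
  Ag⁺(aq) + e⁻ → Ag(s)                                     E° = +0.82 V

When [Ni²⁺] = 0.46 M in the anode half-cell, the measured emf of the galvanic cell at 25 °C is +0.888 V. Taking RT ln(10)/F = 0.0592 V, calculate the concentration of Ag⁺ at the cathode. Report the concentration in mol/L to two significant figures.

0.00057 M

Ag⁺/Ag is the cathode, Ni²⁺/Ni the anode: E°cell = +1.07 V, n = 2.
Overall reaction: 2 Ag⁺(aq) + Ni(s) → 2 Ag(s) + Ni²⁺(aq); Q = [Ni²⁺]^1/[Ag⁺]^2.
From E = E° − (0.0592/n) log Q: log Q = (E° − E)·n/0.0592 = (+1.07 − (+0.888))·2/0.0592 = 6.1486.
So 2·log[Ag⁺] = 1·log(0.46) − log Q = -0.3372 − (6.1486) = -6.4858; log[Ag⁺] = -6.4858 / 2 = -3.2429; [Ag⁺] = 10^(-3.2429) ≈ 0.00057 M.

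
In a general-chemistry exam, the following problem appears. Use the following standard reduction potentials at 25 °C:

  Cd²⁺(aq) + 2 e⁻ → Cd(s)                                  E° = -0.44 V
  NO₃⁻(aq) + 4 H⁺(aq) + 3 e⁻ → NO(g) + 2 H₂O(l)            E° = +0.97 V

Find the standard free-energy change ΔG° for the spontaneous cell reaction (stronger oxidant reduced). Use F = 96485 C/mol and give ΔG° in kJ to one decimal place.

-816.3 kJ

NO₃⁻/NO (E° = +0.97 V) is the cathode; Cd²⁺/Cd (E° = -0.44 V) is the anode, so E°cell = +1.41 V.
Balancing electrons gives n = 6 (lcm of 3 and 2).
ΔG° = −nFE° = −(6)(96485)(+1.41) = -816,263 J = -816.3 kJ.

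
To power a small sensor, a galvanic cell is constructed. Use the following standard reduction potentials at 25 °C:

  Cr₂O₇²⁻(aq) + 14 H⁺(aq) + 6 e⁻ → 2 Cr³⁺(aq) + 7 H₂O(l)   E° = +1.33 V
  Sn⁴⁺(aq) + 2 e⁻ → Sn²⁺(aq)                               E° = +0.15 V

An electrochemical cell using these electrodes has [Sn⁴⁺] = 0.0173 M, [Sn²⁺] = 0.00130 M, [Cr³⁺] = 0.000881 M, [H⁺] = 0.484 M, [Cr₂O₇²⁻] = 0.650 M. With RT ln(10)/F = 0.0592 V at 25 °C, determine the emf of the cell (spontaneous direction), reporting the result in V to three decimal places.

+1.162 V

Cr₂O₇²⁻/Cr³⁺ is the cathode (higher E°), Sn⁴⁺/Sn²⁺ the anode: E°cell = +1.33 − (+0.15) = +1.18 V, n = 6.
Overall: Cr₂O₇²⁻(aq) + 14 H⁺(aq) + 3 Sn²⁺(aq) → 2 Cr³⁺(aq) + 7 H₂O(l) + 3 Sn⁴⁺(aq)
Q = [Cr³⁺]^2·[Sn⁴⁺]^3 / ([Cr₂O₇²⁻]·[H⁺]^14·[Sn²⁺]^3); log Q = 1.862.
E = E° − (0.0592/n) log Q = +1.18 − (0.0592/6)(1.862) = +1.162 V.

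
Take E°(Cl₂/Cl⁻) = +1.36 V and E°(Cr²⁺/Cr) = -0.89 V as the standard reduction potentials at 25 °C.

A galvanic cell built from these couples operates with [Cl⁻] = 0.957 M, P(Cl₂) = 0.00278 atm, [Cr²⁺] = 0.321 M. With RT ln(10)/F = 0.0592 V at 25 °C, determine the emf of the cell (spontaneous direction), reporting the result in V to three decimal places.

+2.190 V

Cl₂/Cl⁻ is the cathode (higher E°), Cr²⁺/Cr the anode: E°cell = +1.36 − (-0.89) = +2.25 V, n = 2.
Overall: Cl₂(g) + Cr(s) → 2 Cl⁻(aq) + Cr²⁺(aq)
Q = [Cl⁻]^2·[Cr²⁺] / (P(Cl₂)); log Q = 2.024.
E = E° − (0.0592/n) log Q = +2.25 − (0.0592/2)(2.024) = +2.190 V.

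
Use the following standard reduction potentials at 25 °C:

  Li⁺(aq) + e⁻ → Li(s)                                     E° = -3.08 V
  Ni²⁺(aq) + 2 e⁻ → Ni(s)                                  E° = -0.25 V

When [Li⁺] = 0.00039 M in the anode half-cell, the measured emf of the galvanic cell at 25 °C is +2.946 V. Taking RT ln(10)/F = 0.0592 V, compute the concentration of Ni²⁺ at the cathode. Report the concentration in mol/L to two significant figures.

0.0013 M

Ni²⁺/Ni is the cathode, Li⁺/Li the anode: E°cell = +2.83 V, n = 2.
Overall reaction: Ni²⁺(aq) + 2 Li(s) → Ni(s) + 2 Li⁺(aq); Q = [Li⁺]^2/[Ni²⁺]^1.
From E = E° − (0.0592/n) log Q: log Q = (E° − E)·n/0.0592 = (+2.83 − (+2.946))·2/0.0592 = -3.9189.
So 1·log[Ni²⁺] = 2·log(0.00039) − log Q = -6.8179 − (-3.9189) = -2.8990; [Ni²⁺] = 10^(-2.8990) ≈ 0.0013 M.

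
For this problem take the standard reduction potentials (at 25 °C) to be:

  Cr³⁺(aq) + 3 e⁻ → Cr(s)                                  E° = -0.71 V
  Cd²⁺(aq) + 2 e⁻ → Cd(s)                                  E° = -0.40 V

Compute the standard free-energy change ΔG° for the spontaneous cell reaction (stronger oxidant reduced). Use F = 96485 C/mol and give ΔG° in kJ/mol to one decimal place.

-179.5 kJ/mol

Cd²⁺/Cd (E° = -0.40 V) is the cathode; Cr³⁺/Cr (E° = -0.71 V) is the anode, so E°cell = +0.31 V.
Balancing electrons gives n = 6 (lcm of 2 and 3).
ΔG° = −nFE° = −(6)(96485)(+0.31) = -179,462 J = -179.5 kJ/mol.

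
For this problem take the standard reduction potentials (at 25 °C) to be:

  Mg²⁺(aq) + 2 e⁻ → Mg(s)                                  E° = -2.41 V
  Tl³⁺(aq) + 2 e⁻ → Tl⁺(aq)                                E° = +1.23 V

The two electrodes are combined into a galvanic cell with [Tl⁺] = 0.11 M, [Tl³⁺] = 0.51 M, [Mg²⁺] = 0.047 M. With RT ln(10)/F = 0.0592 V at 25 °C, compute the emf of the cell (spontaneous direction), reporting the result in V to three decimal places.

Tl³⁺/Tl⁺ is the cathode (higher E°), Mg²⁺/Mg the anode: E°cell = +1.23 − (-2.41) = +3.64 V, n = 2.
Overall: Tl³⁺(aq) + Mg(s) → Tl⁺(aq) + Mg²⁺(aq)
Q = [Tl⁺]·[Mg²⁺] / ([Tl³⁺]); log Q = -1.994.
E = E° − (0.0592/n) log Q = +3.64 − (0.0592/2)(-1.994) = +3.699 V.

+3.699 V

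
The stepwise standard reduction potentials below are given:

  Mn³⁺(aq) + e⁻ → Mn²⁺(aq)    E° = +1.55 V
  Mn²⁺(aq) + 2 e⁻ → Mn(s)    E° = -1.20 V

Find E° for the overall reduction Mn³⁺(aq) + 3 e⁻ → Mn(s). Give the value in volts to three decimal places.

Adding the free-energy changes (−nFE°) of the two steps gives −n₃FE°₃ = −n₁FE°₁ − n₂FE°₂.
E°₃ = (1×+1.55 + 2×-1.20) / 3 = (-0.850) / 3 = -0.283 V.
Simply averaging or adding the two E° values would be wrong; the electron-weighted sum is required.

-0.283 V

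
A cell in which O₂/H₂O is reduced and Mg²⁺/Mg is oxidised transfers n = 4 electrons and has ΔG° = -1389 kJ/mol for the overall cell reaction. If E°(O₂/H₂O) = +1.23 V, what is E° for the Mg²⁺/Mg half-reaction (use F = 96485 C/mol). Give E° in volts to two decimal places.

E°cell = −ΔG°/(nF) = −(-1389×10³)/((4)(96485)) = +3.599 V.
Since O₂/H₂O is the cathode and Mg²⁺/Mg the anode, E°cell = E°(O₂/H₂O) − E°(Mg²⁺/Mg).
So E°(Mg²⁺/Mg) = E°(O₂/H₂O) − E°cell = (+1.23) − (+3.599) = -2.37 V.

-2.37 V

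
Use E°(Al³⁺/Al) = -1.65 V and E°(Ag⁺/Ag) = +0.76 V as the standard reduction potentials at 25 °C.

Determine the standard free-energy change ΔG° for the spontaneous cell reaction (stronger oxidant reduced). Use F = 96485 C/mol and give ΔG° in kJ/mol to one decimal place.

Ag⁺/Ag (E° = +0.76 V) is the cathode; Al³⁺/Al (E° = -1.65 V) is the anode, so E°cell = +2.41 V.
Balancing electrons gives n = 3 (lcm of 1 and 3).
ΔG° = −nFE° = −(3)(96485)(+2.41) = -697,587 J = -697.6 kJ/mol.

-697.6 kJ/mol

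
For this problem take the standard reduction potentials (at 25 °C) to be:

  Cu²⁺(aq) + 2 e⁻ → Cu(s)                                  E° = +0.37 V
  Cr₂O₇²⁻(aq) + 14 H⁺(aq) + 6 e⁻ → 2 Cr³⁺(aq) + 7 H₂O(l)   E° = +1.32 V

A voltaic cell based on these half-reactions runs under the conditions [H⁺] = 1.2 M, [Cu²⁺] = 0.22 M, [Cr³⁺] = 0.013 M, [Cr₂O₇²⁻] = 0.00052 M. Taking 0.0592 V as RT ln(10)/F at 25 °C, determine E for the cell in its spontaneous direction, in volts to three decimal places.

Cr₂O₇²⁻/Cr³⁺ is the cathode (higher E°), Cu²⁺/Cu the anode: E°cell = +1.32 − (+0.37) = +0.95 V, n = 6.
Overall: Cr₂O₇²⁻(aq) + 14 H⁺(aq) + 3 Cu(s) → 2 Cr³⁺(aq) + 7 H₂O(l) + 3 Cu²⁺(aq)
Q = [Cr³⁺]^2·[Cu²⁺]^3 / ([Cr₂O₇²⁻]·[H⁺]^14); log Q = -3.569.
E = E° − (0.0592/n) log Q = +0.95 − (0.0592/6)(-3.569) = +0.985 V.

+0.985 V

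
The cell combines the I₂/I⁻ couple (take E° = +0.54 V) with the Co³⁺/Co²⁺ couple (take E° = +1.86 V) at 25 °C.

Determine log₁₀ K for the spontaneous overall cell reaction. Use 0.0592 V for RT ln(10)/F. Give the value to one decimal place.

44.6

Cathode: Co³⁺/Co²⁺; anode: I₂/I⁻. E°cell = +1.32 V, n = 2.
log K = nE°cell / 0.0592 = (2)(+1.32) / 0.0592 = 44.6.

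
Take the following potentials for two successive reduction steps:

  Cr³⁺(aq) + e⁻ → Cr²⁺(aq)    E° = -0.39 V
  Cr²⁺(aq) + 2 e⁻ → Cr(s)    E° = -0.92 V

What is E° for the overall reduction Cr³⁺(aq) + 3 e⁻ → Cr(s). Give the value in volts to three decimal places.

Standard free energies of sequential steps add: ΔG°₃ = ΔG°₁ + ΔG°₂, so n₃E°₃ = n₁E°₁ + n₂E°₂.
E°₃ = (1×-0.39 + 2×-0.92) / 3 = (-2.230) / 3 = -0.743 V.
Simply averaging or adding the two E° values would be wrong; the electron-weighted sum is required.

-0.743 V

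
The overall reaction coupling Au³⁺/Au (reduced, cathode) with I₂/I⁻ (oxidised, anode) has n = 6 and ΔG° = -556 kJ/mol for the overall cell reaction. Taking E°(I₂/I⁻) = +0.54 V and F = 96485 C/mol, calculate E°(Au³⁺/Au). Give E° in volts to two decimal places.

E°cell = −ΔG°/(nF) = −(-556×10³)/((6)(96485)) = +0.960 V.
Since Au³⁺/Au is the cathode and I₂/I⁻ the anode, E°cell = E°(Au³⁺/Au) − E°(I₂/I⁻).
So E°(Au³⁺/Au) = E°cell + E°(I₂/I⁻) = +0.960 + (+0.54) = +1.50 V.

+1.50 V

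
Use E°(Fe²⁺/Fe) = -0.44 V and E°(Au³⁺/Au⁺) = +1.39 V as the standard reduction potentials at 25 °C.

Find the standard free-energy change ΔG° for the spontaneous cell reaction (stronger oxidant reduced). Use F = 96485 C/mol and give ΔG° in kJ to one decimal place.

-353.1 kJ

Au³⁺/Au⁺ (E° = +1.39 V) is the cathode; Fe²⁺/Fe (E° = -0.44 V) is the anode, so E°cell = +1.83 V.
Balancing electrons gives n = 2 (lcm of 2 and 2).
ΔG° = −nFE° = −(2)(96485)(+1.83) = -353,135 J = -353.1 kJ.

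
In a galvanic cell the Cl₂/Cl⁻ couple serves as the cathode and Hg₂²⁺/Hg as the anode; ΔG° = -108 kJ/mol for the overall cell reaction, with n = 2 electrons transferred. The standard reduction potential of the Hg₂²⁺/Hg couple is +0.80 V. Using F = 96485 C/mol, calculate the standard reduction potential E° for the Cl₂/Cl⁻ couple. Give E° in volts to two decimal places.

E°cell = −ΔG°/(nF) = −(-108×10³)/((2)(96485)) = +0.560 V.
Since Cl₂/Cl⁻ is the cathode and Hg₂²⁺/Hg the anode, E°cell = E°(Cl₂/Cl⁻) − E°(Hg₂²⁺/Hg).
So E°(Cl₂/Cl⁻) = E°cell + E°(Hg₂²⁺/Hg) = +0.560 + (+0.80) = +1.36 V.

+1.36 V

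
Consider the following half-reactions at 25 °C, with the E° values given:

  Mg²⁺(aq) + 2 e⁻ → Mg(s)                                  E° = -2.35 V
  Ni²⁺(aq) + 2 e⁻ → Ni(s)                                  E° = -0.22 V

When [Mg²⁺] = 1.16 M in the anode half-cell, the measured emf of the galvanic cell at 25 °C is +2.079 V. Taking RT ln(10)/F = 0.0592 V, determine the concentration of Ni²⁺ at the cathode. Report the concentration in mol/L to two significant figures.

Ni²⁺/Ni is the cathode, Mg²⁺/Mg the anode: E°cell = +2.13 V, n = 2.
Overall reaction: Ni²⁺(aq) + Mg(s) → Ni(s) + Mg²⁺(aq); Q = [Mg²⁺]^1/[Ni²⁺]^1.
From E = E° − (0.0592/n) log Q: log Q = (E° − E)·n/0.0592 = (+2.13 − (+2.079))·2/0.0592 = 1.7230.
So 1·log[Ni²⁺] = 1·log(1.16) − log Q = 0.0645 − (1.7230) = -1.6585; [Ni²⁺] = 10^(-1.6585) ≈ 0.022 M.

0.022 M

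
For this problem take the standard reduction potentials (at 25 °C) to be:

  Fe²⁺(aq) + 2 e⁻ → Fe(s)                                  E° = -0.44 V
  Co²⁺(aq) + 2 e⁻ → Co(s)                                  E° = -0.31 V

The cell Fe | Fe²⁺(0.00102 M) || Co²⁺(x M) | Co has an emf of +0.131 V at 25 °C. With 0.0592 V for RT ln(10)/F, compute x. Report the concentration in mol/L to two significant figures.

Co²⁺/Co is the cathode, Fe²⁺/Fe the anode: E°cell = +0.13 V, n = 2.
Overall reaction: Co²⁺(aq) + Fe(s) → Co(s) + Fe²⁺(aq); Q = [Fe²⁺]^1/[Co²⁺]^1.
From E = E° − (0.0592/n) log Q: log Q = (E° − E)·n/0.0592 = (+0.13 − (+0.131))·2/0.0592 = -0.0338.
So 1·log[Co²⁺] = 1·log(0.00102) − log Q = -2.9914 − (-0.0338) = -2.9576; [Co²⁺] = 10^(-2.9576) ≈ 0.0011 M.

0.0011 M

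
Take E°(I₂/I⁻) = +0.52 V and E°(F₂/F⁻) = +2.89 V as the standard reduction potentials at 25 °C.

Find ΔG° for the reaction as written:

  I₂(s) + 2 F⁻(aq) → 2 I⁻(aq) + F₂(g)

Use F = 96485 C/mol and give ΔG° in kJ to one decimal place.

+457.3 kJ

As written, I₂/I⁻ is reduced (cathode) and F₂/F⁻ is oxidised (anode), so E°cell = (+0.52) − (+2.89) = -2.37 V.
Balancing electrons gives n = 2.
ΔG° = −nFE° = −(2)(96485)(-2.37) = 457,339 J = +457.3 kJ.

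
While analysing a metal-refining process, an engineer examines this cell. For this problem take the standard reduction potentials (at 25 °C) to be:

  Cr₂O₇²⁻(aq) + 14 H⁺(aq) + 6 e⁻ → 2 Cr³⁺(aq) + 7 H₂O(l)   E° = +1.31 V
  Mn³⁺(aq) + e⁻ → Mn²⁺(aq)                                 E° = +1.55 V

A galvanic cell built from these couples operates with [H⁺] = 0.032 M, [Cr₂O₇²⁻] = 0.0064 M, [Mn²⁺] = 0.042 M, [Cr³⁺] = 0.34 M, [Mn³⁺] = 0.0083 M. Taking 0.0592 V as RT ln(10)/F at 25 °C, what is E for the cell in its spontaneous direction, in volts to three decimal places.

+0.417 V

Mn³⁺/Mn²⁺ is the cathode (higher E°), Cr₂O₇²⁻/Cr³⁺ the anode: E°cell = +1.55 − (+1.31) = +0.24 V, n = 6.
Overall: 6 Mn³⁺(aq) + 2 Cr³⁺(aq) + 7 H₂O(l) → 6 Mn²⁺(aq) + Cr₂O₇²⁻(aq) + 14 H⁺(aq)
Q = [Mn²⁺]^6·[Cr₂O₇²⁻]·[H⁺]^14 / ([Mn³⁺]^6·[Cr³⁺]^2); log Q = -17.960.
E = E° − (0.0592/n) log Q = +0.24 − (0.0592/6)(-17.960) = +0.417 V.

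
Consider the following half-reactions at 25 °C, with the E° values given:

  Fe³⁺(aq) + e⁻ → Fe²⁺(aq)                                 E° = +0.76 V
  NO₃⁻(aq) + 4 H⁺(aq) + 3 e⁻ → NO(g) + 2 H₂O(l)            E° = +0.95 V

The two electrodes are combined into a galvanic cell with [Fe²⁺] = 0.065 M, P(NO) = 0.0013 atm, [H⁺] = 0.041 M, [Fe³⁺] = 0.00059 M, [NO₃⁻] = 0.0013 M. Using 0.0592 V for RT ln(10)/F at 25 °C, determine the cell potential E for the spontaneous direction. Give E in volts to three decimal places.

+0.201 V

NO₃⁻/NO is the cathode (higher E°), Fe³⁺/Fe²⁺ the anode: E°cell = +0.95 − (+0.76) = +0.19 V, n = 3.
Overall: NO₃⁻(aq) + 4 H⁺(aq) + 3 Fe²⁺(aq) → NO(g) + 2 H₂O(l) + 3 Fe³⁺(aq)
Q = P(NO)·[Fe³⁺]^3 / ([NO₃⁻]·[H⁺]^4·[Fe²⁺]^3); log Q = -0.577.
E = E° − (0.0592/n) log Q = +0.19 − (0.0592/3)(-0.577) = +0.201 V.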